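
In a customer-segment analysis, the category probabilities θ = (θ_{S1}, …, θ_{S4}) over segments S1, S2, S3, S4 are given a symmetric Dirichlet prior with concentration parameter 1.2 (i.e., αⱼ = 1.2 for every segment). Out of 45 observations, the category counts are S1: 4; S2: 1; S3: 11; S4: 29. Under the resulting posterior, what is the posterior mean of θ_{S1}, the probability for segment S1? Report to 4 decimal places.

The Dirichlet prior is conjugate to the Multinomial likelihood: each posterior αⱼ = prior αⱼ + observed count nⱼ.
Posterior concentration: (5.2, 2.2, 12.2, 30.2), total = 49.8.
E[θ_{S1}|data] = α_{S1}/Σα = 5.2/49.8 = 0.1044.

0.1044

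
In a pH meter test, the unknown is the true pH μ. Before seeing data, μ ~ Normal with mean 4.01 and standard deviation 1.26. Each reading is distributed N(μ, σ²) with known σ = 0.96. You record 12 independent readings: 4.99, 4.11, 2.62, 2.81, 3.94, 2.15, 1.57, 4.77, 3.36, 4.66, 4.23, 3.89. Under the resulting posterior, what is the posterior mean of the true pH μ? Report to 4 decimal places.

For Normal data with known variance σ², a Normal(μ₀, σ₀²) prior on μ is conjugate. Posterior precision = 1/σ₀² + n/σ²; posterior mean is the precision-weighted average of μ₀ and x̄.
Σxᵢ = 4.99 + 4.11 + 2.62 + 2.81 + 3.94 + 2.15 + 1.57 + 4.77 + 3.36 + 4.66 + 4.23 + 3.89 = 43.1, so n·x̄ = 43.1.
σ₀² = 1.26² = 1.5876, σ² = 0.96² = 0.9216; σ² + n·σ₀² = 0.9216 + 12·1.5876 = 19.9728.
Posterior mean = (μ₀/σ₀² + n·x̄/σ²)/(1/σ₀² + n/σ²) = (σ²·μ₀ + σ₀²·n·x̄)/(σ² + n·σ₀²) = (0.9216·4.01 + 1.5876·43.1)/19.9728 = 72.121176/19.9728 = 3.6110.

3.6110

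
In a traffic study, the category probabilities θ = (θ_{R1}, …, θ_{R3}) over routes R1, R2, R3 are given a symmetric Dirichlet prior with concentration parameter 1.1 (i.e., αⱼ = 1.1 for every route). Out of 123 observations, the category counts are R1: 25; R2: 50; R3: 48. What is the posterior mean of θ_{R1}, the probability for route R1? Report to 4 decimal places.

The Dirichlet prior is conjugate to the Multinomial likelihood: each posterior αⱼ = prior αⱼ + observed count nⱼ.
Posterior concentration: (26.1, 51.1, 49.1), total = 126.3.
E[θ_{R1}|data] = α_{R1}/Σα = 26.1/126.3 = 0.2067.

0.2067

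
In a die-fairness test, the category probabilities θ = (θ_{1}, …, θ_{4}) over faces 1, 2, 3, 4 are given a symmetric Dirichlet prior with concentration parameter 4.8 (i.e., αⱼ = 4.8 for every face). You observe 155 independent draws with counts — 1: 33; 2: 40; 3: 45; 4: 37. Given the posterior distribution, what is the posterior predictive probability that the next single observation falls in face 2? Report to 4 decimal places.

The Dirichlet prior is conjugate to the Multinomial likelihood: each posterior αⱼ = prior αⱼ + observed count nⱼ.
Posterior concentration: (37.8, 44.8, 49.8, 41.8), total = 174.2.
P(next = 2 | data) = α_{2}/Σα = 0.2572.

0.2572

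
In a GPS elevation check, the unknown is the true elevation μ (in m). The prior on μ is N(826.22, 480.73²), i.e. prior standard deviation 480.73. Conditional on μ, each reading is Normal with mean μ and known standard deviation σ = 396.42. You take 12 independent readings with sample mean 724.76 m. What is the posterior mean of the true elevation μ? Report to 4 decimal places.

For Normal data with known variance σ², a Normal(μ₀, σ₀²) prior on μ is conjugate. Posterior precision = 1/σ₀² + n/σ²; posterior mean is the precision-weighted average of μ₀ and x̄.
n·x̄ = 12·724.76 = 8697.12.
σ₀² = 480.73² = 231101.3329, σ² = 396.42² = 157148.8164; σ² + n·σ₀² = 157148.8164 + 12·231101.3329 = 2930364.8112.
Posterior mean = (μ₀/σ₀² + n·x̄/σ²)/(1/σ₀² + n/σ²) = (σ²·μ₀ + σ₀²·n·x̄)/(σ² + n·σ₀²) = (157148.8164·826.22 + 231101.3329·8697.12)/2930364.8112 = 2139755519.477256/2930364.8112 = 730.2011.

730.2011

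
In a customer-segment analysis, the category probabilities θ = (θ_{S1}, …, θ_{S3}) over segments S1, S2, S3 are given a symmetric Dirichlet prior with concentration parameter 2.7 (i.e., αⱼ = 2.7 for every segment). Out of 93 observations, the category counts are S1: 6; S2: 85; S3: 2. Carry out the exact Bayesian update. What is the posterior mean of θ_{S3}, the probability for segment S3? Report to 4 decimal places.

The Dirichlet prior is conjugate to the Multinomial likelihood: each posterior αⱼ = prior αⱼ + observed count nⱼ.
Posterior concentration: (8.7, 87.7, 4.7), total = 101.1.
E[θ_{S3}|data] = α_{S3}/Σα = 4.7/101.1 = 0.0465.

0.0465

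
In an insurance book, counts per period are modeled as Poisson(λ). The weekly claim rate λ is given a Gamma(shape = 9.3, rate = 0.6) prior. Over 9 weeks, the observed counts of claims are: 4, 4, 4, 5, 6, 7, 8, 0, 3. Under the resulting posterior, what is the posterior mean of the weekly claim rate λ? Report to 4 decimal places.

5.2396

With a Gamma(shape α, rate β) prior, the Poisson likelihood is conjugate: the posterior is Gamma(α + ΣXᵢ, β + n).
Sum of counts S = 41 over n = 9 weeks.
Posterior: Gamma(α+S, β+n) = Gamma(9.3+41, 0.6+9) = Gamma(50.3, 9.6).
Posterior mean = α/β = 50.3/9.6 = 5.2396.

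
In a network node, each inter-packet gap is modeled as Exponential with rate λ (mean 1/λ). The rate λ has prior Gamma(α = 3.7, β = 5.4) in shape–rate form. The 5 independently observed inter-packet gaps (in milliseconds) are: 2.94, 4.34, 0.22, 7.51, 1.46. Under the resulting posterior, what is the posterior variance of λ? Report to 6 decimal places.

0.018190

With a Gamma(shape α, rate β) prior on the exponential rate λ, the posterior after n observations with total T = Σxᵢ is Gamma(α+n, β+T).
Sum of observations T = 16.47 milliseconds; n = 5.
Posterior: Gamma(3.7+5, 5.4+16.47) = Gamma(8.7, 21.87).
Var = α/β² = 0.018190.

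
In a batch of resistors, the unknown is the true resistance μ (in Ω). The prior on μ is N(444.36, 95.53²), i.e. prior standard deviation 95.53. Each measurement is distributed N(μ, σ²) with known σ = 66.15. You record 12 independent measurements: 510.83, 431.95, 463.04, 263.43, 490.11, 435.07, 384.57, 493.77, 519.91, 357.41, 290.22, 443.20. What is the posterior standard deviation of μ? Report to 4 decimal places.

For Normal data with known variance σ², a Normal(μ₀, σ₀²) prior on μ is conjugate. Posterior precision = 1/σ₀² + n/σ²; posterior mean is the precision-weighted average of μ₀ and x̄.
σ₀² = 95.53² = 9125.9809, σ² = 66.15² = 4375.8225; σ² + n·σ₀² = 4375.8225 + 12·9125.9809 = 113887.5933.
Posterior precision = 1/σ₀² + n/σ² = 1/9125.9809 + 12/4375.8225 = (σ² + n·σ₀²)/(σ₀²σ²) = 113887.5933/(9125.9809·4375.8225); posterior variance σₙ² = σ₀²σ²/(σ² + n·σ₀²) = 9125.9809·4375.8225/113887.5933 = 350.641114.
Posterior SD = √σₙ² = √(9125.9809·4375.8225/113887.5933) = 18.7254.

18.7254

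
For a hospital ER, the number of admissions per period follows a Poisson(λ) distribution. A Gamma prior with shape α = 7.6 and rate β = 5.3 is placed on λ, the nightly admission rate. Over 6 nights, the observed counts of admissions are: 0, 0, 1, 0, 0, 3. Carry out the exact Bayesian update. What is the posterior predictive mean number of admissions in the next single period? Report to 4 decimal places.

With a Gamma(shape α, rate β) prior, the Poisson likelihood is conjugate: the posterior is Gamma(α + ΣXᵢ, β + n).
Sum of counts S = 4 over n = 6 nights.
Posterior: Gamma(α+S, β+n) = Gamma(7.6+4, 5.3+6) = Gamma(11.6, 11.3).
The predictive distribution for one future period is NegBinom with mean α/β = 1.0265.

1.0265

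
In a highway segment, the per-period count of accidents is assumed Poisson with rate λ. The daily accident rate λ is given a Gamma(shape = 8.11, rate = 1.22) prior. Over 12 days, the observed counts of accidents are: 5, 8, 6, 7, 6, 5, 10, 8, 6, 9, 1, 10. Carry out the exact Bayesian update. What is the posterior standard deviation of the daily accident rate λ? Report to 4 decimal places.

0.7141

With a Gamma(shape α, rate β) prior, the Poisson likelihood is conjugate: the posterior is Gamma(α + ΣXᵢ, β + n).
Sum of counts S = 81 over n = 12 days.
Posterior: Gamma(α+S, β+n) = Gamma(8.11+81, 1.22+12) = Gamma(89.11, 13.22).
SD = √α/β = √89.11/13.22 = 0.7141.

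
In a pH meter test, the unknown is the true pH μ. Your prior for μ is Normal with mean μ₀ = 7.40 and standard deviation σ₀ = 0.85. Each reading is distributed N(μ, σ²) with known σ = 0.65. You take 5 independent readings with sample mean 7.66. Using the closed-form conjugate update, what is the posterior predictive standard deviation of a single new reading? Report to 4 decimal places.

0.7058

For Normal data with known variance σ², a Normal(μ₀, σ₀²) prior on μ is conjugate. Posterior precision = 1/σ₀² + n/σ²; posterior mean is the precision-weighted average of μ₀ and x̄.
σ₀² = 0.85² = 0.7225, σ² = 0.65² = 0.4225; σ² + n·σ₀² = 0.4225 + 5·0.7225 = 4.035.
Posterior precision = 1/σ₀² + n/σ² = 1/0.7225 + 5/0.4225 = (σ² + n·σ₀²)/(σ₀²σ²) = 4.035/(0.7225·0.4225); posterior variance σₙ² = σ₀²σ²/(σ² + n·σ₀²) = 0.7225·0.4225/4.035 = 0.075652.
Predictive variance for one new observation = σₙ² + σ² = 0.7225·0.4225/4.035 + 0.4225 = σ²·(σ₀² + 4.035)/4.035 = 0.4225·4.7575/4.035 = 0.498152; SD = √(0.4225·4.7575/4.035) = 0.7058.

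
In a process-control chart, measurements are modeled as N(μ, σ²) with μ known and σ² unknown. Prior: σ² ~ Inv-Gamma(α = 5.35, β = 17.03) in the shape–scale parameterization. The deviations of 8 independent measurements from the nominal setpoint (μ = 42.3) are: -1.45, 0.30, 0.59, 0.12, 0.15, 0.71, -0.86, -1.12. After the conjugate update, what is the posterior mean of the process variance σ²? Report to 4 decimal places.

With known mean μ and an Inverse-Gamma(α, β) prior on σ², the Normal likelihood is conjugate: posterior is Inv-Gamma(α + n/2, β + Σ(xᵢ−μ)²/2).
Σ(xᵢ−μ)² = (-1.45)² + (0.30)² + (0.59)² + (0.12)² + (0.15)² + (0.71)² + (-0.86)² + (-1.12)² = 5.0756.
Posterior: Inv-Gamma(5.35 + 8/2, 17.03 + 5.0756/2) = Inv-Gamma(9.35, 19.56780).
E[σ²|data] = β/(α−1) = 19.56780/8.35 = 2.3434.

2.3434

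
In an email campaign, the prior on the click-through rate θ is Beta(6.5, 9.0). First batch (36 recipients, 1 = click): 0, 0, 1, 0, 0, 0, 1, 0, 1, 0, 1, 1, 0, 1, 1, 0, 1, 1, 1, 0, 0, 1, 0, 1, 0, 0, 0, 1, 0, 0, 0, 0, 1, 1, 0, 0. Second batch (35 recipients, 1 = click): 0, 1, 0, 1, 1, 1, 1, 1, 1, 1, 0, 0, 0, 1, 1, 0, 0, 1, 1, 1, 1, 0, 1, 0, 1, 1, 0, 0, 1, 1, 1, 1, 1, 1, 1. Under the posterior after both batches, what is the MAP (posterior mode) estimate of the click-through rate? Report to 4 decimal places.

0.5266

The Beta prior is conjugate to a Binomial/Bernoulli likelihood; the update adds successes to α and failures to β.
After batch 1: Beta(6.5+15, 9.0+21) = Beta(21.5, 30.0).
After batch 2: Beta(21.5+24, 30.0+11) = Beta(45.5, 41.0).
Mode of Beta(a,b) for a,b>1 is (a−1)/(a+b−2) = 44.5/84.5 = 0.5266.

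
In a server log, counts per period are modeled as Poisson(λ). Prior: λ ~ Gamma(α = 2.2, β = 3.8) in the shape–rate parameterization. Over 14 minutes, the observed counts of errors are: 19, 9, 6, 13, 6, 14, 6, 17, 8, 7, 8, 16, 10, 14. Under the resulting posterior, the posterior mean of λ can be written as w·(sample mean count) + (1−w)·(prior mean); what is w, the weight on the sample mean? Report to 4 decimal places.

0.7865

With a Gamma(shape α, rate β) prior, the Poisson likelihood is conjugate: the posterior is Gamma(α + ΣXᵢ, β + n).
Posterior mean = (α₀+S)/(β₀+n) = [n/(β₀+n)]·(S/n) + [β₀/(β₀+n)]·(α₀/β₀), so only n and β₀ enter the weight.
Weight on data w = n/(β₀+n) = 14/(3.8+14) = 14/17.8 = 0.7865.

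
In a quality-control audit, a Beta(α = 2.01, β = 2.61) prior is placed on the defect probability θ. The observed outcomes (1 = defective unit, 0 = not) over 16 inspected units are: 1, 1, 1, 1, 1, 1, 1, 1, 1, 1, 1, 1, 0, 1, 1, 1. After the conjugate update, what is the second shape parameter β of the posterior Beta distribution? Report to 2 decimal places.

3.61

The Beta prior is conjugate to a Binomial/Bernoulli likelihood; the update adds successes to α and failures to β.
Posterior: Beta(α+k, β+n−k) = Beta(2.01+15, 2.61+1) = Beta(17.01, 3.61).
Posterior β = 3.61.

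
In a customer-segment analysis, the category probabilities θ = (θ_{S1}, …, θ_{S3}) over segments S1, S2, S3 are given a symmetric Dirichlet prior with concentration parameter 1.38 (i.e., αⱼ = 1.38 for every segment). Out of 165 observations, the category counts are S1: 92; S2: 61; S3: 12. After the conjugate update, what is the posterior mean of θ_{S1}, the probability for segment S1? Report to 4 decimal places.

0.5521

The Dirichlet prior is conjugate to the Multinomial likelihood: each posterior αⱼ = prior αⱼ + observed count nⱼ.
Posterior concentration: (93.38, 62.38, 13.38), total = 169.14.
E[θ_{S1}|data] = α_{S1}/Σα = 93.38/169.14 = 0.5521.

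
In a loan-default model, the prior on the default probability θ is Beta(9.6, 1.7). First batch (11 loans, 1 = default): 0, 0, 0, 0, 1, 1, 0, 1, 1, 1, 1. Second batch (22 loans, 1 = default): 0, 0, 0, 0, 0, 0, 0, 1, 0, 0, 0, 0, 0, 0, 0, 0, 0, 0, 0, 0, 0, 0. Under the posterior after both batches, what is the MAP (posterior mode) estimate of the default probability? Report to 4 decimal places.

0.3688

The Beta prior is conjugate to a Binomial/Bernoulli likelihood; the update adds successes to α and failures to β.
After batch 1: Beta(9.6+6, 1.7+5) = Beta(15.6, 6.7).
After batch 2: Beta(15.6+1, 6.7+21) = Beta(16.6, 27.7).
Mode of Beta(a,b) for a,b>1 is (a−1)/(a+b−2) = 15.6/42.3 = 0.3688.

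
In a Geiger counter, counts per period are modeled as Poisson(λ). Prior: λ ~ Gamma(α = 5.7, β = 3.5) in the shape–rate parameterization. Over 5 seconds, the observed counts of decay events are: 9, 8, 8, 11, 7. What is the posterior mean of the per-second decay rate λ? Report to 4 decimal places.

With a Gamma(shape α, rate β) prior, the Poisson likelihood is conjugate: the posterior is Gamma(α + ΣXᵢ, β + n).
Sum of counts S = 43 over n = 5 seconds.
Posterior: Gamma(α+S, β+n) = Gamma(5.7+43, 3.5+5) = Gamma(48.7, 8.5).
Posterior mean = α/β = 48.7/8.5 = 5.7294.

5.7294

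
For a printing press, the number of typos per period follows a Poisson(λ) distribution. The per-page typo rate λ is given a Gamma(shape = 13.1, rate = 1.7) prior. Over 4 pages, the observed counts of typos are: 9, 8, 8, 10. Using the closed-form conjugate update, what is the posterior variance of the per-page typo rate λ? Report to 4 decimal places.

1.4805

With a Gamma(shape α, rate β) prior, the Poisson likelihood is conjugate: the posterior is Gamma(α + ΣXᵢ, β + n).
Sum of counts S = 35 over n = 4 pages.
Posterior: Gamma(α+S, β+n) = Gamma(13.1+35, 1.7+4) = Gamma(48.1, 5.7).
Var = α/β² = 48.1/5.7² = 1.4805.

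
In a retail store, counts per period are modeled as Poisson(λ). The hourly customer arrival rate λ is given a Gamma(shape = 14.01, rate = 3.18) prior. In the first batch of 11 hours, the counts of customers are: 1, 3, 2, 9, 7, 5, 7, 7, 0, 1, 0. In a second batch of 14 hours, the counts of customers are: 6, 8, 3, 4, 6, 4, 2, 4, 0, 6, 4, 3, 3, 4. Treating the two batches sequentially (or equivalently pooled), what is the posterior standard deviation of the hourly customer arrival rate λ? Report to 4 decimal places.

0.3772

With a Gamma(shape α, rate β) prior, the Poisson likelihood is conjugate: the posterior is Gamma(α + ΣXᵢ, β + n).
Batch 1: sum of counts S = 42 over n = 11 hours.
After batch 1: Gamma(α+S, β+n) = Gamma(14.01+42, 3.18+11) = Gamma(56.01, 14.18).
Batch 2: sum of counts S = 57 over n = 14 hours.
After batch 2: Gamma(α+S, β+n) = Gamma(56.01+57, 14.18+14) = Gamma(113.01, 28.18).
SD = √α/β = √113.01/28.18 = 0.3772.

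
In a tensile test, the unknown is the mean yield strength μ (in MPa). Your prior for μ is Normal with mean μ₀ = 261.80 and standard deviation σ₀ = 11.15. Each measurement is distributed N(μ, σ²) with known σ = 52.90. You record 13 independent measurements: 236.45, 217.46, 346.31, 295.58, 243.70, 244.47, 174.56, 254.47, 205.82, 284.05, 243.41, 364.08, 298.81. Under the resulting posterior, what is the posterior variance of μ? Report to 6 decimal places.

For Normal data with known variance σ², a Normal(μ₀, σ₀²) prior on μ is conjugate. Posterior precision = 1/σ₀² + n/σ²; posterior mean is the precision-weighted average of μ₀ and x̄.
σ₀² = 11.15² = 124.3225, σ² = 52.90² = 2798.41; σ² + n·σ₀² = 2798.41 + 13·124.3225 = 4414.6025.
Posterior precision = 1/σ₀² + n/σ² = 1/124.3225 + 13/2798.41 = (σ² + n·σ₀²)/(σ₀²σ²) = 4414.6025/(124.3225·2798.41); posterior variance σₙ² = σ₀²σ²/(σ² + n·σ₀²) = 124.3225·2798.41/4414.6025 = 78.807849.

78.807849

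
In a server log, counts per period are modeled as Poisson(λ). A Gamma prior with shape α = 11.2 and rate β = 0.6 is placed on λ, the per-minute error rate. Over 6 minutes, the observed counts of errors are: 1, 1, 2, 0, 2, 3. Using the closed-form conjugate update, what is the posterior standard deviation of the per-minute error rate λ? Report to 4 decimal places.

0.6810

With a Gamma(shape α, rate β) prior, the Poisson likelihood is conjugate: the posterior is Gamma(α + ΣXᵢ, β + n).
Sum of counts S = 9 over n = 6 minutes.
Posterior: Gamma(α+S, β+n) = Gamma(11.2+9, 0.6+6) = Gamma(20.2, 6.6).
SD = √α/β = √20.2/6.6 = 0.6810.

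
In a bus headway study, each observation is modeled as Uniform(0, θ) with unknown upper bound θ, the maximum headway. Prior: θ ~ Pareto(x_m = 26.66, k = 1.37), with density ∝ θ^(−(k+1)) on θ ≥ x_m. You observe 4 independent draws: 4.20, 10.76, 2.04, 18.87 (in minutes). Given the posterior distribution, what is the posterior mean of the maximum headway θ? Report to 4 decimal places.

32.7607

A Pareto(scale x_m, shape k) prior on the upper bound θ of Uniform(0, θ) is conjugate: posterior is Pareto(max(x_m, max xᵢ), k + n).
Sample maximum = 18.87; prior scale x_m = 26.66 → posterior scale = max = 26.66.
Posterior shape = 1.37 + 4 = 5.37.
E[θ|data] = k·x_m/(k−1) = 5.37·26.66/4.37 = 32.7607.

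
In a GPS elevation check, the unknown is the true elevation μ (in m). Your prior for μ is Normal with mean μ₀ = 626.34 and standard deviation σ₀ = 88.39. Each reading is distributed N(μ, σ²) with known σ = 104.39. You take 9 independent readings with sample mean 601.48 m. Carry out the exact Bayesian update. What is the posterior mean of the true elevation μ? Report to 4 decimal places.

For Normal data with known variance σ², a Normal(μ₀, σ₀²) prior on μ is conjugate. Posterior precision = 1/σ₀² + n/σ²; posterior mean is the precision-weighted average of μ₀ and x̄.
n·x̄ = 9·601.48 = 5413.32.
σ₀² = 88.39² = 7812.7921, σ² = 104.39² = 10897.2721; σ² + n·σ₀² = 10897.2721 + 9·7812.7921 = 81212.401.
Posterior mean = (μ₀/σ₀² + n·x̄/σ²)/(1/σ₀² + n/σ²) = (σ²·μ₀ + σ₀²·n·x̄)/(σ² + n·σ₀²) = (10897.2721·626.34 + 7812.7921·5413.32)/81212.401 = 49118541.137886/81212.401 = 604.8158.

604.8158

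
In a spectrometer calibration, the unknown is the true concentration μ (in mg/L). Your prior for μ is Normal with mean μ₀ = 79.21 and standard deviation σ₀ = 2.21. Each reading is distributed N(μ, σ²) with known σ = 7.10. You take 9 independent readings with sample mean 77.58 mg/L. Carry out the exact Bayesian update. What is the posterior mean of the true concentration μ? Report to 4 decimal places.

For Normal data with known variance σ², a Normal(μ₀, σ₀²) prior on μ is conjugate. Posterior precision = 1/σ₀² + n/σ²; posterior mean is the precision-weighted average of μ₀ and x̄.
n·x̄ = 9·77.58 = 698.22.
σ₀² = 2.21² = 4.8841, σ² = 7.10² = 50.41; σ² + n·σ₀² = 50.41 + 9·4.8841 = 94.3669.
Posterior mean = (μ₀/σ₀² + n·x̄/σ²)/(1/σ₀² + n/σ²) = (σ²·μ₀ + σ₀²·n·x̄)/(σ² + n·σ₀²) = (50.41·79.21 + 4.8841·698.22)/94.3669 = 7403.152402/94.3669 = 78.4507.

78.4507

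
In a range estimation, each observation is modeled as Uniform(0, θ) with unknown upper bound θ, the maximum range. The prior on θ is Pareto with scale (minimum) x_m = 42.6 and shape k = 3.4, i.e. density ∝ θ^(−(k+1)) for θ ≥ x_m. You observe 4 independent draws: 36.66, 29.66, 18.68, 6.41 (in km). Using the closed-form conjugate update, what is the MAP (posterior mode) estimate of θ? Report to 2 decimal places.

A Pareto(scale x_m, shape k) prior on the upper bound θ of Uniform(0, θ) is conjugate: posterior is Pareto(max(x_m, max xᵢ), k + n).
Sample maximum = 36.66; prior scale x_m = 42.6 → posterior scale = max = 42.60.
Posterior shape = 3.4 + 4 = 7.4.
The Pareto density is decreasing on [x_m, ∞), so the mode is x_m = 42.60.

42.60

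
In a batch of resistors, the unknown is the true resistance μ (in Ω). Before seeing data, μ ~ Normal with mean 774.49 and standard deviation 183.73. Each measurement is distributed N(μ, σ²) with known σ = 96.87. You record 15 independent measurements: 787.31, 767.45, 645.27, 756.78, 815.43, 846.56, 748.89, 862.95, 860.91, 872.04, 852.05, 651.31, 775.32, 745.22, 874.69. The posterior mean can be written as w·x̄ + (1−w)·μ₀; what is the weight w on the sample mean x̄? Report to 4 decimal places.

For Normal data with known variance σ², a Normal(μ₀, σ₀²) prior on μ is conjugate. Posterior precision = 1/σ₀² + n/σ²; posterior mean is the precision-weighted average of μ₀ and x̄.
σ₀² = 183.73² = 33756.7129, σ² = 96.87² = 9383.7969. Prior precision 1/σ₀² = 1/33756.7129; data precision n/σ² = 15/9383.7969.
w = (n/σ²)/(1/σ₀² + n/σ²) = n·σ₀²/(σ² + n·σ₀²) = 15·33756.7129/(9383.7969 + 15·33756.7129) = 506350.6935/515734.4904 = 0.9818.

0.9818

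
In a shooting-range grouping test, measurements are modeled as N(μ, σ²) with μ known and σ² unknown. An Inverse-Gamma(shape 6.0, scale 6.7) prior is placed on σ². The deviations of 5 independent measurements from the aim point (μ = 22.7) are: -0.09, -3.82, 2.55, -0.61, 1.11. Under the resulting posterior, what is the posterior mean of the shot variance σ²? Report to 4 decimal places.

With known mean μ and an Inverse-Gamma(α, β) prior on σ², the Normal likelihood is conjugate: posterior is Inv-Gamma(α + n/2, β + Σ(xᵢ−μ)²/2).
Σ(xᵢ−μ)² = (-0.09)² + (-3.82)² + (2.55)² + (-0.61)² + (1.11)² = 22.7072.
Posterior: Inv-Gamma(6.0 + 5/2, 6.7 + 22.7072/2) = Inv-Gamma(8.50, 18.05360).
E[σ²|data] = β/(α−1) = 18.05360/7.50 = 2.4071.

2.4071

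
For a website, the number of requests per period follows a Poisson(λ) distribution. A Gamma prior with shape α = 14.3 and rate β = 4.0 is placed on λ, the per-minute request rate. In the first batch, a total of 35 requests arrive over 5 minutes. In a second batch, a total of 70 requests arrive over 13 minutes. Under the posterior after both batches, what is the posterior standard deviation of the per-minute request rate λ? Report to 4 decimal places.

0.4965

With a Gamma(shape α, rate β) prior, the Poisson likelihood is conjugate: the posterior is Gamma(α + ΣXᵢ, β + n).
After batch 1: Gamma(α+S, β+n) = Gamma(14.3+35, 4.0+5) = Gamma(49.3, 9.0).
After batch 2: Gamma(α+S, β+n) = Gamma(49.3+70, 9.0+13) = Gamma(119.3, 22.0).
SD = √α/β = √119.3/22.0 = 0.4965.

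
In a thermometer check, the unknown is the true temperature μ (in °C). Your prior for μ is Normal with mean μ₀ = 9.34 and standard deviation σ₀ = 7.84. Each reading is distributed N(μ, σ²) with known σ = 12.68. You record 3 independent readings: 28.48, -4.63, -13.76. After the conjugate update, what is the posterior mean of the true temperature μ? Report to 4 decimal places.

6.1472

For Normal data with known variance σ², a Normal(μ₀, σ₀²) prior on μ is conjugate. Posterior precision = 1/σ₀² + n/σ²; posterior mean is the precision-weighted average of μ₀ and x̄.
Σxᵢ = 28.48 + (-4.63) + (-13.76) = 10.09, so n·x̄ = 10.09.
σ₀² = 7.84² = 61.4656, σ² = 12.68² = 160.7824; σ² + n·σ₀² = 160.7824 + 3·61.4656 = 345.1792.
Posterior mean = (μ₀/σ₀² + n·x̄/σ²)/(1/σ₀² + n/σ²) = (σ²·μ₀ + σ₀²·n·x̄)/(σ² + n·σ₀²) = (160.7824·9.34 + 61.4656·10.09)/345.1792 = 2121.89552/345.1792 = 6.1472.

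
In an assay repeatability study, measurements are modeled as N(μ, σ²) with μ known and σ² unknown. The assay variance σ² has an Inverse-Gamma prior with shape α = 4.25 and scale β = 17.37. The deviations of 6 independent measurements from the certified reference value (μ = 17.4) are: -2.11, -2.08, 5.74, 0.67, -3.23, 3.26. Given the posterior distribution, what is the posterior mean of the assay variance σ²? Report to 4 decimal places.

7.8380

With known mean μ and an Inverse-Gamma(α, β) prior on σ², the Normal likelihood is conjugate: posterior is Inv-Gamma(α + n/2, β + Σ(xᵢ−μ)²/2).
Σ(xᵢ−μ)² = (-2.11)² + (-2.08)² + (5.74)² + (0.67)² + (-3.23)² + (3.26)² = 63.2355.
Posterior: Inv-Gamma(4.25 + 6/2, 17.37 + 63.2355/2) = Inv-Gamma(7.25, 48.98775).
E[σ²|data] = β/(α−1) = 48.98775/6.25 = 7.8380.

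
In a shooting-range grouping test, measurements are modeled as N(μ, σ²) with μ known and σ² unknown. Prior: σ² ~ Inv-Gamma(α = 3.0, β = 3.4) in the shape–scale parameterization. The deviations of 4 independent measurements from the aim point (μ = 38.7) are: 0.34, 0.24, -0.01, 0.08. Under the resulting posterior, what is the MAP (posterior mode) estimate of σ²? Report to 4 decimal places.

With known mean μ and an Inverse-Gamma(α, β) prior on σ², the Normal likelihood is conjugate: posterior is Inv-Gamma(α + n/2, β + Σ(xᵢ−μ)²/2).
Σ(xᵢ−μ)² = (0.34)² + (0.24)² + (-0.01)² + (0.08)² = 0.1797.
Posterior: Inv-Gamma(3.0 + 4/2, 3.4 + 0.1797/2) = Inv-Gamma(5.00, 3.48985).
Mode = β/(α+1) = 3.48985/6.00 = 0.5816.

0.5816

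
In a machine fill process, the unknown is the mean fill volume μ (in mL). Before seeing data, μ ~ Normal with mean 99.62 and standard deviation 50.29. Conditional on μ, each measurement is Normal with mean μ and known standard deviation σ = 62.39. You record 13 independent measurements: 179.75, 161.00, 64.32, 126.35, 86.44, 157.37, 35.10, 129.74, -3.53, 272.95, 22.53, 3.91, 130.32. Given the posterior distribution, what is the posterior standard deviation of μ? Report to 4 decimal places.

For Normal data with known variance σ², a Normal(μ₀, σ₀²) prior on μ is conjugate. Posterior precision = 1/σ₀² + n/σ²; posterior mean is the precision-weighted average of μ₀ and x̄.
σ₀² = 50.29² = 2529.0841, σ² = 62.39² = 3892.5121; σ² + n·σ₀² = 3892.5121 + 13·2529.0841 = 36770.6054.
Posterior precision = 1/σ₀² + n/σ² = 1/2529.0841 + 13/3892.5121 = (σ² + n·σ₀²)/(σ₀²σ²) = 36770.6054/(2529.0841·3892.5121); posterior variance σₙ² = σ₀²σ²/(σ² + n·σ₀²) = 2529.0841·3892.5121/36770.6054 = 267.727179.
Posterior SD = √σₙ² = √(2529.0841·3892.5121/36770.6054) = 16.3624.

16.3624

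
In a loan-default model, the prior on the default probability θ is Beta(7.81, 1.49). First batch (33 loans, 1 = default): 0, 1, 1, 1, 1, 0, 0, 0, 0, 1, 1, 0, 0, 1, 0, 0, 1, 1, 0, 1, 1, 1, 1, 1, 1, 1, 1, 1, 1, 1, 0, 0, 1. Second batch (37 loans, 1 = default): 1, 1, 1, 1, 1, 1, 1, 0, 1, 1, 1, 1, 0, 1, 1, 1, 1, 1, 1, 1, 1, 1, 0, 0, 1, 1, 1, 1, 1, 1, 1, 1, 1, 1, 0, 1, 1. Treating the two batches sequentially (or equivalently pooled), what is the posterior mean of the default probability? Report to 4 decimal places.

The Beta prior is conjugate to a Binomial/Bernoulli likelihood; the update adds successes to α and failures to β.
After batch 1: Beta(7.81+21, 1.49+12) = Beta(28.81, 13.49).
After batch 2: Beta(28.81+32, 13.49+5) = Beta(60.81, 18.49).
Posterior mean = α/(α+β) = 60.81/79.30 = 0.7668.

0.7668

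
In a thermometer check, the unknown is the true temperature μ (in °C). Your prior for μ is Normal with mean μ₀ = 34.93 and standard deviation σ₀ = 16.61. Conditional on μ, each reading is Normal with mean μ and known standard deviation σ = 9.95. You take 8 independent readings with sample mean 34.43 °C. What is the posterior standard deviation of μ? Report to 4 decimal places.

3.4415

For Normal data with known variance σ², a Normal(μ₀, σ₀²) prior on μ is conjugate. Posterior precision = 1/σ₀² + n/σ²; posterior mean is the precision-weighted average of μ₀ and x̄.
σ₀² = 16.61² = 275.8921, σ² = 9.95² = 99.0025; σ² + n·σ₀² = 99.0025 + 8·275.8921 = 2306.1393.
Posterior precision = 1/σ₀² + n/σ² = 1/275.8921 + 8/99.0025 = (σ² + n·σ₀²)/(σ₀²σ²) = 2306.1393/(275.8921·99.0025); posterior variance σₙ² = σ₀²σ²/(σ² + n·σ₀²) = 275.8921·99.0025/2306.1393 = 11.844041.
Posterior SD = √σₙ² = √(275.8921·99.0025/2306.1393) = 3.4415.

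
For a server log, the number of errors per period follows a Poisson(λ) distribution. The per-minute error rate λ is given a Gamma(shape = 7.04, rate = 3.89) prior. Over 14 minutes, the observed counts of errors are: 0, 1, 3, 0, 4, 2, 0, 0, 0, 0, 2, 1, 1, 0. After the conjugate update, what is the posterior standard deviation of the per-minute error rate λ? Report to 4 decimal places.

With a Gamma(shape α, rate β) prior, the Poisson likelihood is conjugate: the posterior is Gamma(α + ΣXᵢ, β + n).
Sum of counts S = 14 over n = 14 minutes.
Posterior: Gamma(α+S, β+n) = Gamma(7.04+14, 3.89+14) = Gamma(21.04, 17.89).
SD = √α/β = √21.04/17.89 = 0.2564.

0.2564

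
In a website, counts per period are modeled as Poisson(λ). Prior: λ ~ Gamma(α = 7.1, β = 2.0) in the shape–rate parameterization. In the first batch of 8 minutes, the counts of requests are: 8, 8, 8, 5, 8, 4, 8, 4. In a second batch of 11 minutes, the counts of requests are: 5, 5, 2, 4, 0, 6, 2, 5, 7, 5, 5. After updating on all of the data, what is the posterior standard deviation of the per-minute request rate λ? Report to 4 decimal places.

0.4905

With a Gamma(shape α, rate β) prior, the Poisson likelihood is conjugate: the posterior is Gamma(α + ΣXᵢ, β + n).
Batch 1: sum of counts S = 53 over n = 8 minutes.
After batch 1: Gamma(α+S, β+n) = Gamma(7.1+53, 2.0+8) = Gamma(60.1, 10.0).
Batch 2: sum of counts S = 46 over n = 11 minutes.
After batch 2: Gamma(α+S, β+n) = Gamma(60.1+46, 10.0+11) = Gamma(106.1, 21.0).
SD = √α/β = √106.1/21.0 = 0.4905.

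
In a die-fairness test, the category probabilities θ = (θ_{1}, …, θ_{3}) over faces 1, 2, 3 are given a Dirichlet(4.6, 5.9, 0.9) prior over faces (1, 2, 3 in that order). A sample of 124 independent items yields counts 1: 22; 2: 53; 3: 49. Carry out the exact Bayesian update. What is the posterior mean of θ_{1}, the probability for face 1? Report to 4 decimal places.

0.1965

The Dirichlet prior is conjugate to the Multinomial likelihood: each posterior αⱼ = prior αⱼ + observed count nⱼ.
Posterior concentration: (26.6, 58.9, 49.9), total = 135.4.
E[θ_{1}|data] = α_{1}/Σα = 26.6/135.4 = 0.1965.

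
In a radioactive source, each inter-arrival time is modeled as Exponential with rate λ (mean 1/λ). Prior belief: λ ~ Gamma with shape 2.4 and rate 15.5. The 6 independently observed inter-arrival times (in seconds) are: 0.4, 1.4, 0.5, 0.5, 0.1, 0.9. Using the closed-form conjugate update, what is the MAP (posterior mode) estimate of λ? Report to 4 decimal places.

0.3834

With a Gamma(shape α, rate β) prior on the exponential rate λ, the posterior after n observations with total T = Σxᵢ is Gamma(α+n, β+T).
Sum of observations T = 3.8 seconds; n = 6.
Posterior: Gamma(2.4+6, 15.5+3.8) = Gamma(8.4, 19.3).
Mode = (α−1)/β = 0.3834.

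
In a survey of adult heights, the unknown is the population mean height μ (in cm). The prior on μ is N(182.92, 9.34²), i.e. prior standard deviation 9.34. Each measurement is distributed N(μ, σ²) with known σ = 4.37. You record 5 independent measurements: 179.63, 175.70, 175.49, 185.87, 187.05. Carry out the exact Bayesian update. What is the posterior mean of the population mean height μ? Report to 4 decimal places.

180.8391

For Normal data with known variance σ², a Normal(μ₀, σ₀²) prior on μ is conjugate. Posterior precision = 1/σ₀² + n/σ²; posterior mean is the precision-weighted average of μ₀ and x̄.
Σxᵢ = 179.63 + 175.70 + 175.49 + 185.87 + 187.05 = 903.74, so n·x̄ = 903.74.
σ₀² = 9.34² = 87.2356, σ² = 4.37² = 19.0969; σ² + n·σ₀² = 19.0969 + 5·87.2356 = 455.2749.
Posterior mean = (μ₀/σ₀² + n·x̄/σ²)/(1/σ₀² + n/σ²) = (σ²·μ₀ + σ₀²·n·x̄)/(σ² + n·σ₀²) = (19.0969·182.92 + 87.2356·903.74)/455.2749 = 82331.506092/455.2749 = 180.8391.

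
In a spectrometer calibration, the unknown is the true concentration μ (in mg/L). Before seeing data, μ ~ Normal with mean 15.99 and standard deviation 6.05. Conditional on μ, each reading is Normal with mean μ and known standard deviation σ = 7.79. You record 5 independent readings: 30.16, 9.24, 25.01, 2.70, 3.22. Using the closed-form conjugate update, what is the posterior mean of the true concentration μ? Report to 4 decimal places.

For Normal data with known variance σ², a Normal(μ₀, σ₀²) prior on μ is conjugate. Posterior precision = 1/σ₀² + n/σ²; posterior mean is the precision-weighted average of μ₀ and x̄.
Σxᵢ = 30.16 + 9.24 + 25.01 + 2.70 + 3.22 = 70.33, so n·x̄ = 70.33.
σ₀² = 6.05² = 36.6025, σ² = 7.79² = 60.6841; σ² + n·σ₀² = 60.6841 + 5·36.6025 = 243.6966.
Posterior mean = (μ₀/σ₀² + n·x̄/σ²)/(1/σ₀² + n/σ²) = (σ²·μ₀ + σ₀²·n·x̄)/(σ² + n·σ₀²) = (60.6841·15.99 + 36.6025·70.33)/243.6966 = 3544.592584/243.6966 = 14.5451.

14.5451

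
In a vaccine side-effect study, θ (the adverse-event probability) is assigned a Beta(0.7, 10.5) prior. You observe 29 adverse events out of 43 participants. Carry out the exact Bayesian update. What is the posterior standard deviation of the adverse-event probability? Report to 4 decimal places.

The Beta prior is conjugate to a Binomial/Bernoulli likelihood; the update adds successes to α and failures to β.
Posterior: Beta(α+k, β+n−k) = Beta(0.7+29, 10.5+14) = Beta(29.7, 24.5).
Var = αβ/((α+β)²(α+β+1)) = 29.7·24.5/(54.2²·55.2) = 0.00448730; SD = √0.00448730 = 0.0670.

0.0670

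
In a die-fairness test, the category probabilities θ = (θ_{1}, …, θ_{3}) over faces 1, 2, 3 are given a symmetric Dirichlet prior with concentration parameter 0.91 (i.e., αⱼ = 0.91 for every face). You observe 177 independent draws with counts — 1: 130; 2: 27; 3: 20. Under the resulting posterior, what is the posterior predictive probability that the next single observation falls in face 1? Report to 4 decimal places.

0.7284

The Dirichlet prior is conjugate to the Multinomial likelihood: each posterior αⱼ = prior αⱼ + observed count nⱼ.
Posterior concentration: (130.91, 27.91, 20.91), total = 179.73.
P(next = 1 | data) = α_{1}/Σα = 0.7284.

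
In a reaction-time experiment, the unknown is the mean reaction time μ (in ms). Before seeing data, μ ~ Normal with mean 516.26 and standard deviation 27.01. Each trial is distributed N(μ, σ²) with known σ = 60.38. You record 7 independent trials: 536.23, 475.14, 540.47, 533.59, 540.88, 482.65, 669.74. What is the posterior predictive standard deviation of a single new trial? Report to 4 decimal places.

For Normal data with known variance σ², a Normal(μ₀, σ₀²) prior on μ is conjugate. Posterior precision = 1/σ₀² + n/σ²; posterior mean is the precision-weighted average of μ₀ and x̄.
σ₀² = 27.01² = 729.5401, σ² = 60.38² = 3645.7444; σ² + n·σ₀² = 3645.7444 + 7·729.5401 = 8752.5251.
Posterior precision = 1/σ₀² + n/σ² = 1/729.5401 + 7/3645.7444 = (σ² + n·σ₀²)/(σ₀²σ²) = 8752.5251/(729.5401·3645.7444); posterior variance σₙ² = σ₀²σ²/(σ² + n·σ₀²) = 729.5401·3645.7444/8752.5251 = 303.879932.
Predictive variance for one new observation = σₙ² + σ² = 729.5401·3645.7444/8752.5251 + 3645.7444 = σ²·(σ₀² + 8752.5251)/8752.5251 = 3645.7444·9482.0652/8752.5251 = 3949.624332; SD = √(3645.7444·9482.0652/8752.5251) = 62.8460.

62.8460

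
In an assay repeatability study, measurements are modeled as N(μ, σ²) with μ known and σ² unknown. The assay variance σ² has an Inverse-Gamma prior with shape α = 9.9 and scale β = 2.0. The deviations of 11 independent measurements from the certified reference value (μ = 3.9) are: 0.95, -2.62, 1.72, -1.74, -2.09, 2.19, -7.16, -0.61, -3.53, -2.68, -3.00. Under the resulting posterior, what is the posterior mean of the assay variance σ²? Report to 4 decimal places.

With known mean μ and an Inverse-Gamma(α, β) prior on σ², the Normal likelihood is conjugate: posterior is Inv-Gamma(α + n/2, β + Σ(xᵢ−μ)²/2).
Σ(xᵢ−μ)² = (0.95)² + (-2.62)² + (1.72)² + (-1.74)² + (-2.09)² + (2.19)² + (-7.16)² + (-0.61)² + (-3.53)² + (-2.68)² + (-3.00)² = 103.1981.
Posterior: Inv-Gamma(9.9 + 11/2, 2.0 + 103.1981/2) = Inv-Gamma(15.40, 53.59905).
E[σ²|data] = β/(α−1) = 53.59905/14.40 = 3.7222.

3.7222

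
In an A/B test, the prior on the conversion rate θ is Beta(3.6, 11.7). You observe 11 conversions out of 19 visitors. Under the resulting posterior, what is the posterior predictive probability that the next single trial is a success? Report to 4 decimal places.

The Beta prior is conjugate to a Binomial/Bernoulli likelihood; the update adds successes to α and failures to β.
Posterior: Beta(α+k, β+n−k) = Beta(3.6+11, 11.7+8) = Beta(14.6, 19.7).
For a single future Bernoulli trial, P(success | data) = α/(α+β) = 0.4257.

0.4257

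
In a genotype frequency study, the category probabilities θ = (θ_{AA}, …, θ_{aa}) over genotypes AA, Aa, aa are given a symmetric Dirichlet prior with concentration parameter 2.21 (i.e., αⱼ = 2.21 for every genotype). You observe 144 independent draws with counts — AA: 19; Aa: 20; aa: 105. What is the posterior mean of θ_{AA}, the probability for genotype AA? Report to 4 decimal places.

0.1408

The Dirichlet prior is conjugate to the Multinomial likelihood: each posterior αⱼ = prior αⱼ + observed count nⱼ.
Posterior concentration: (21.21, 22.21, 107.21), total = 150.63.
E[θ_{AA}|data] = α_{AA}/Σα = 21.21/150.63 = 0.1408.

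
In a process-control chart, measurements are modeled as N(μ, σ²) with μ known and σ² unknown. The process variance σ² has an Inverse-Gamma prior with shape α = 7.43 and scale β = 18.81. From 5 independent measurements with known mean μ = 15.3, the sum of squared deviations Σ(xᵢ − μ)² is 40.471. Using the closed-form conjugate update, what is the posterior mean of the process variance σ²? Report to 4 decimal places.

4.3724

With known mean μ and an Inverse-Gamma(α, β) prior on σ², the Normal likelihood is conjugate: posterior is Inv-Gamma(α + n/2, β + Σ(xᵢ−μ)²/2).
Posterior: Inv-Gamma(7.43 + 5/2, 18.81 + 40.471/2) = Inv-Gamma(9.93, 39.0455).
E[σ²|data] = β/(α−1) = 39.0455/8.93 = 4.3724.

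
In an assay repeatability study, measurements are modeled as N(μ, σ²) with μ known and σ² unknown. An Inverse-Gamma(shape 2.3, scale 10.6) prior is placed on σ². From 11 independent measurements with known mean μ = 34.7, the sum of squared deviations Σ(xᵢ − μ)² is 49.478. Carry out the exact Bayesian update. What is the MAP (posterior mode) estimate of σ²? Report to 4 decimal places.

4.0158

With known mean μ and an Inverse-Gamma(α, β) prior on σ², the Normal likelihood is conjugate: posterior is Inv-Gamma(α + n/2, β + Σ(xᵢ−μ)²/2).
Posterior: Inv-Gamma(2.3 + 11/2, 10.6 + 49.478/2) = Inv-Gamma(7.80, 35.3390).
Mode = β/(α+1) = 35.3390/8.80 = 4.0158.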